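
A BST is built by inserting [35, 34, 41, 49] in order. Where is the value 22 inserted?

Starting tree (level order): [35, 34, 41, None, None, None, 49]
Insertion path: 35 -> 34
Result: insert 22 as left child of 34
Final tree (level order): [35, 34, 41, 22, None, None, 49]


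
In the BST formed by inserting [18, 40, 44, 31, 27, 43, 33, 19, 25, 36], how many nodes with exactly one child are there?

Tree built from: [18, 40, 44, 31, 27, 43, 33, 19, 25, 36]
Tree (level-order array): [18, None, 40, 31, 44, 27, 33, 43, None, 19, None, None, 36, None, None, None, 25]
Rule: These are nodes with exactly 1 non-null child.
Per-node child counts:
  node 18: 1 child(ren)
  node 40: 2 child(ren)
  node 31: 2 child(ren)
  node 27: 1 child(ren)
  node 19: 1 child(ren)
  node 25: 0 child(ren)
  node 33: 1 child(ren)
  node 36: 0 child(ren)
  node 44: 1 child(ren)
  node 43: 0 child(ren)
Matching nodes: [18, 27, 19, 33, 44]
Count of nodes with exactly one child: 5


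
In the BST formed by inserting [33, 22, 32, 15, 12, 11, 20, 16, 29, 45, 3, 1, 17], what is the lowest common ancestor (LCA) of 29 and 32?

Tree insertion order: [33, 22, 32, 15, 12, 11, 20, 16, 29, 45, 3, 1, 17]
Tree (level-order array): [33, 22, 45, 15, 32, None, None, 12, 20, 29, None, 11, None, 16, None, None, None, 3, None, None, 17, 1]
In a BST, the LCA of p=29, q=32 is the first node v on the
root-to-leaf path with p <= v <= q (go left if both < v, right if both > v).
Walk from root:
  at 33: both 29 and 32 < 33, go left
  at 22: both 29 and 32 > 22, go right
  at 32: 29 <= 32 <= 32, this is the LCA
LCA = 32


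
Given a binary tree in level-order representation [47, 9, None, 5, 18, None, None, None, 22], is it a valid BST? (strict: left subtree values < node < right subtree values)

Level-order array: [47, 9, None, 5, 18, None, None, None, 22]
Validate using subtree bounds (lo, hi): at each node, require lo < value < hi,
then recurse left with hi=value and right with lo=value.
Preorder trace (stopping at first violation):
  at node 47 with bounds (-inf, +inf): OK
  at node 9 with bounds (-inf, 47): OK
  at node 5 with bounds (-inf, 9): OK
  at node 18 with bounds (9, 47): OK
  at node 22 with bounds (18, 47): OK
No violation found at any node.
Result: Valid BST


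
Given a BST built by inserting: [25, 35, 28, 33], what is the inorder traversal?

Tree insertion order: [25, 35, 28, 33]
Tree (level-order array): [25, None, 35, 28, None, None, 33]
Inorder traversal: [25, 28, 33, 35]


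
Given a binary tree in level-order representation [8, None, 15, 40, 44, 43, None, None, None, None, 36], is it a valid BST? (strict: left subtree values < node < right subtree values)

Level-order array: [8, None, 15, 40, 44, 43, None, None, None, None, 36]
Validate using subtree bounds (lo, hi): at each node, require lo < value < hi,
then recurse left with hi=value and right with lo=value.
Preorder trace (stopping at first violation):
  at node 8 with bounds (-inf, +inf): OK
  at node 15 with bounds (8, +inf): OK
  at node 40 with bounds (8, 15): VIOLATION
Node 40 violates its bound: not (8 < 40 < 15).
Result: Not a valid BST


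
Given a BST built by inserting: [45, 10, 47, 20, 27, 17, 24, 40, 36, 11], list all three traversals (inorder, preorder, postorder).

Tree insertion order: [45, 10, 47, 20, 27, 17, 24, 40, 36, 11]
Tree (level-order array): [45, 10, 47, None, 20, None, None, 17, 27, 11, None, 24, 40, None, None, None, None, 36]
Inorder (L, root, R): [10, 11, 17, 20, 24, 27, 36, 40, 45, 47]
Preorder (root, L, R): [45, 10, 20, 17, 11, 27, 24, 40, 36, 47]
Postorder (L, R, root): [11, 17, 24, 36, 40, 27, 20, 10, 47, 45]


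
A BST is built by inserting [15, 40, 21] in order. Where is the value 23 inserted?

Starting tree (level order): [15, None, 40, 21]
Insertion path: 15 -> 40 -> 21
Result: insert 23 as right child of 21
Final tree (level order): [15, None, 40, 21, None, None, 23]


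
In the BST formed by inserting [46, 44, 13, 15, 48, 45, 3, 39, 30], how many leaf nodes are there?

Tree built from: [46, 44, 13, 15, 48, 45, 3, 39, 30]
Tree (level-order array): [46, 44, 48, 13, 45, None, None, 3, 15, None, None, None, None, None, 39, 30]
Rule: A leaf has 0 children.
Per-node child counts:
  node 46: 2 child(ren)
  node 44: 2 child(ren)
  node 13: 2 child(ren)
  node 3: 0 child(ren)
  node 15: 1 child(ren)
  node 39: 1 child(ren)
  node 30: 0 child(ren)
  node 45: 0 child(ren)
  node 48: 0 child(ren)
Matching nodes: [3, 30, 45, 48]
Count of leaf nodes: 4


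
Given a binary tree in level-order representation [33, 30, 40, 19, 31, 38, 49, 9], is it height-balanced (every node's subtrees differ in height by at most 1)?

Tree (level-order array): [33, 30, 40, 19, 31, 38, 49, 9]
Definition: a tree is height-balanced if, at every node, |h(left) - h(right)| <= 1 (empty subtree has height -1).
Bottom-up per-node check:
  node 9: h_left=-1, h_right=-1, diff=0 [OK], height=0
  node 19: h_left=0, h_right=-1, diff=1 [OK], height=1
  node 31: h_left=-1, h_right=-1, diff=0 [OK], height=0
  node 30: h_left=1, h_right=0, diff=1 [OK], height=2
  node 38: h_left=-1, h_right=-1, diff=0 [OK], height=0
  node 49: h_left=-1, h_right=-1, diff=0 [OK], height=0
  node 40: h_left=0, h_right=0, diff=0 [OK], height=1
  node 33: h_left=2, h_right=1, diff=1 [OK], height=3
All nodes satisfy the balance condition.
Result: Balanced


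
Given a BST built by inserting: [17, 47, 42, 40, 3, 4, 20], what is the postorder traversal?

Tree insertion order: [17, 47, 42, 40, 3, 4, 20]
Tree (level-order array): [17, 3, 47, None, 4, 42, None, None, None, 40, None, 20]
Postorder traversal: [4, 3, 20, 40, 42, 47, 17]


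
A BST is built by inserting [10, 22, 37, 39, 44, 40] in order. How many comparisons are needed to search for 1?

Search path for 1: 10
Found: False
Comparisons: 1


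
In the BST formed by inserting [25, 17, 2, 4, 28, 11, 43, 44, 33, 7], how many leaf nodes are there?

Tree built from: [25, 17, 2, 4, 28, 11, 43, 44, 33, 7]
Tree (level-order array): [25, 17, 28, 2, None, None, 43, None, 4, 33, 44, None, 11, None, None, None, None, 7]
Rule: A leaf has 0 children.
Per-node child counts:
  node 25: 2 child(ren)
  node 17: 1 child(ren)
  node 2: 1 child(ren)
  node 4: 1 child(ren)
  node 11: 1 child(ren)
  node 7: 0 child(ren)
  node 28: 1 child(ren)
  node 43: 2 child(ren)
  node 33: 0 child(ren)
  node 44: 0 child(ren)
Matching nodes: [7, 33, 44]
Count of leaf nodes: 3


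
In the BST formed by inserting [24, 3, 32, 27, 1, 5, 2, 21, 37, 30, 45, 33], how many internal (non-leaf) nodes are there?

Tree built from: [24, 3, 32, 27, 1, 5, 2, 21, 37, 30, 45, 33]
Tree (level-order array): [24, 3, 32, 1, 5, 27, 37, None, 2, None, 21, None, 30, 33, 45]
Rule: An internal node has at least one child.
Per-node child counts:
  node 24: 2 child(ren)
  node 3: 2 child(ren)
  node 1: 1 child(ren)
  node 2: 0 child(ren)
  node 5: 1 child(ren)
  node 21: 0 child(ren)
  node 32: 2 child(ren)
  node 27: 1 child(ren)
  node 30: 0 child(ren)
  node 37: 2 child(ren)
  node 33: 0 child(ren)
  node 45: 0 child(ren)
Matching nodes: [24, 3, 1, 5, 32, 27, 37]
Count of internal (non-leaf) nodes: 7


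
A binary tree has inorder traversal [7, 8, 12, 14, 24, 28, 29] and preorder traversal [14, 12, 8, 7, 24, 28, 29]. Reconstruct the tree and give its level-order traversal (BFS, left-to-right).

Inorder:  [7, 8, 12, 14, 24, 28, 29]
Preorder: [14, 12, 8, 7, 24, 28, 29]
Algorithm: preorder visits root first, so consume preorder in order;
for each root, split the current inorder slice at that value into
left-subtree inorder and right-subtree inorder, then recurse.
Recursive splits:
  root=14; inorder splits into left=[7, 8, 12], right=[24, 28, 29]
  root=12; inorder splits into left=[7, 8], right=[]
  root=8; inorder splits into left=[7], right=[]
  root=7; inorder splits into left=[], right=[]
  root=24; inorder splits into left=[], right=[28, 29]
  root=28; inorder splits into left=[], right=[29]
  root=29; inorder splits into left=[], right=[]
Reconstructed level-order: [14, 12, 24, 8, 28, 7, 29]


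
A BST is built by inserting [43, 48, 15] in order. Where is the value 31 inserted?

Starting tree (level order): [43, 15, 48]
Insertion path: 43 -> 15
Result: insert 31 as right child of 15
Final tree (level order): [43, 15, 48, None, 31]


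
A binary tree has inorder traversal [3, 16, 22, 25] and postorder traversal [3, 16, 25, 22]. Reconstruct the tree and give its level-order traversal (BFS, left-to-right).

Inorder:   [3, 16, 22, 25]
Postorder: [3, 16, 25, 22]
Algorithm: postorder visits root last, so walk postorder right-to-left;
each value is the root of the current inorder slice — split it at that
value, recurse on the right subtree first, then the left.
Recursive splits:
  root=22; inorder splits into left=[3, 16], right=[25]
  root=25; inorder splits into left=[], right=[]
  root=16; inorder splits into left=[3], right=[]
  root=3; inorder splits into left=[], right=[]
Reconstructed level-order: [22, 16, 25, 3]


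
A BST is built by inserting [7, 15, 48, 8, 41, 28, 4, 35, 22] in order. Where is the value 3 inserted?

Starting tree (level order): [7, 4, 15, None, None, 8, 48, None, None, 41, None, 28, None, 22, 35]
Insertion path: 7 -> 4
Result: insert 3 as left child of 4
Final tree (level order): [7, 4, 15, 3, None, 8, 48, None, None, None, None, 41, None, 28, None, 22, 35]


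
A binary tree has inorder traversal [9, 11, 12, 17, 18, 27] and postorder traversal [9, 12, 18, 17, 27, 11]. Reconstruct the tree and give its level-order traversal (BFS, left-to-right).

Inorder:   [9, 11, 12, 17, 18, 27]
Postorder: [9, 12, 18, 17, 27, 11]
Algorithm: postorder visits root last, so walk postorder right-to-left;
each value is the root of the current inorder slice — split it at that
value, recurse on the right subtree first, then the left.
Recursive splits:
  root=11; inorder splits into left=[9], right=[12, 17, 18, 27]
  root=27; inorder splits into left=[12, 17, 18], right=[]
  root=17; inorder splits into left=[12], right=[18]
  root=18; inorder splits into left=[], right=[]
  root=12; inorder splits into left=[], right=[]
  root=9; inorder splits into left=[], right=[]
Reconstructed level-order: [11, 9, 27, 17, 12, 18]


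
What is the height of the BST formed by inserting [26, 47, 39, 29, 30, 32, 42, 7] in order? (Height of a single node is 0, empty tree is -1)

Insertion order: [26, 47, 39, 29, 30, 32, 42, 7]
Tree (level-order array): [26, 7, 47, None, None, 39, None, 29, 42, None, 30, None, None, None, 32]
Compute height bottom-up (empty subtree = -1):
  height(7) = 1 + max(-1, -1) = 0
  height(32) = 1 + max(-1, -1) = 0
  height(30) = 1 + max(-1, 0) = 1
  height(29) = 1 + max(-1, 1) = 2
  height(42) = 1 + max(-1, -1) = 0
  height(39) = 1 + max(2, 0) = 3
  height(47) = 1 + max(3, -1) = 4
  height(26) = 1 + max(0, 4) = 5
Height = 5


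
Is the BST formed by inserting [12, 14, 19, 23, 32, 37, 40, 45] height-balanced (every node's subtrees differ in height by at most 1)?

Tree (level-order array): [12, None, 14, None, 19, None, 23, None, 32, None, 37, None, 40, None, 45]
Definition: a tree is height-balanced if, at every node, |h(left) - h(right)| <= 1 (empty subtree has height -1).
Bottom-up per-node check:
  node 45: h_left=-1, h_right=-1, diff=0 [OK], height=0
  node 40: h_left=-1, h_right=0, diff=1 [OK], height=1
  node 37: h_left=-1, h_right=1, diff=2 [FAIL (|-1-1|=2 > 1)], height=2
  node 32: h_left=-1, h_right=2, diff=3 [FAIL (|-1-2|=3 > 1)], height=3
  node 23: h_left=-1, h_right=3, diff=4 [FAIL (|-1-3|=4 > 1)], height=4
  node 19: h_left=-1, h_right=4, diff=5 [FAIL (|-1-4|=5 > 1)], height=5
  node 14: h_left=-1, h_right=5, diff=6 [FAIL (|-1-5|=6 > 1)], height=6
  node 12: h_left=-1, h_right=6, diff=7 [FAIL (|-1-6|=7 > 1)], height=7
Node 37 violates the condition: |-1 - 1| = 2 > 1.
Result: Not balanced


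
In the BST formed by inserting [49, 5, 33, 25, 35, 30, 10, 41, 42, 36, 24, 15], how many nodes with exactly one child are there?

Tree built from: [49, 5, 33, 25, 35, 30, 10, 41, 42, 36, 24, 15]
Tree (level-order array): [49, 5, None, None, 33, 25, 35, 10, 30, None, 41, None, 24, None, None, 36, 42, 15]
Rule: These are nodes with exactly 1 non-null child.
Per-node child counts:
  node 49: 1 child(ren)
  node 5: 1 child(ren)
  node 33: 2 child(ren)
  node 25: 2 child(ren)
  node 10: 1 child(ren)
  node 24: 1 child(ren)
  node 15: 0 child(ren)
  node 30: 0 child(ren)
  node 35: 1 child(ren)
  node 41: 2 child(ren)
  node 36: 0 child(ren)
  node 42: 0 child(ren)
Matching nodes: [49, 5, 10, 24, 35]
Count of nodes with exactly one child: 5


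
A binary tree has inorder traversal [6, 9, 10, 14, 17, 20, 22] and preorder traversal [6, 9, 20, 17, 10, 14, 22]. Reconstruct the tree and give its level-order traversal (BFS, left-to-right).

Inorder:  [6, 9, 10, 14, 17, 20, 22]
Preorder: [6, 9, 20, 17, 10, 14, 22]
Algorithm: preorder visits root first, so consume preorder in order;
for each root, split the current inorder slice at that value into
left-subtree inorder and right-subtree inorder, then recurse.
Recursive splits:
  root=6; inorder splits into left=[], right=[9, 10, 14, 17, 20, 22]
  root=9; inorder splits into left=[], right=[10, 14, 17, 20, 22]
  root=20; inorder splits into left=[10, 14, 17], right=[22]
  root=17; inorder splits into left=[10, 14], right=[]
  root=10; inorder splits into left=[], right=[14]
  root=14; inorder splits into left=[], right=[]
  root=22; inorder splits into left=[], right=[]
Reconstructed level-order: [6, 9, 20, 17, 22, 10, 14]


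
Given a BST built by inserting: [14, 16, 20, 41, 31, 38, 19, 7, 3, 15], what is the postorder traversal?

Tree insertion order: [14, 16, 20, 41, 31, 38, 19, 7, 3, 15]
Tree (level-order array): [14, 7, 16, 3, None, 15, 20, None, None, None, None, 19, 41, None, None, 31, None, None, 38]
Postorder traversal: [3, 7, 15, 19, 38, 31, 41, 20, 16, 14]


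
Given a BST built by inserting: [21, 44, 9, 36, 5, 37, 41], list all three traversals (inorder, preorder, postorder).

Tree insertion order: [21, 44, 9, 36, 5, 37, 41]
Tree (level-order array): [21, 9, 44, 5, None, 36, None, None, None, None, 37, None, 41]
Inorder (L, root, R): [5, 9, 21, 36, 37, 41, 44]
Preorder (root, L, R): [21, 9, 5, 44, 36, 37, 41]
Postorder (L, R, root): [5, 9, 41, 37, 36, 44, 21]


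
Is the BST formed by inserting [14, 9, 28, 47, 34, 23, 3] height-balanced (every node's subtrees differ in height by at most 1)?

Tree (level-order array): [14, 9, 28, 3, None, 23, 47, None, None, None, None, 34]
Definition: a tree is height-balanced if, at every node, |h(left) - h(right)| <= 1 (empty subtree has height -1).
Bottom-up per-node check:
  node 3: h_left=-1, h_right=-1, diff=0 [OK], height=0
  node 9: h_left=0, h_right=-1, diff=1 [OK], height=1
  node 23: h_left=-1, h_right=-1, diff=0 [OK], height=0
  node 34: h_left=-1, h_right=-1, diff=0 [OK], height=0
  node 47: h_left=0, h_right=-1, diff=1 [OK], height=1
  node 28: h_left=0, h_right=1, diff=1 [OK], height=2
  node 14: h_left=1, h_right=2, diff=1 [OK], height=3
All nodes satisfy the balance condition.
Result: Balanced


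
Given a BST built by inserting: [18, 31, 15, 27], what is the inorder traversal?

Tree insertion order: [18, 31, 15, 27]
Tree (level-order array): [18, 15, 31, None, None, 27]
Inorder traversal: [15, 18, 27, 31]


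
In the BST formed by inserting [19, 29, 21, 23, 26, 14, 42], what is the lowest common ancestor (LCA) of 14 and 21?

Tree insertion order: [19, 29, 21, 23, 26, 14, 42]
Tree (level-order array): [19, 14, 29, None, None, 21, 42, None, 23, None, None, None, 26]
In a BST, the LCA of p=14, q=21 is the first node v on the
root-to-leaf path with p <= v <= q (go left if both < v, right if both > v).
Walk from root:
  at 19: 14 <= 19 <= 21, this is the LCA
LCA = 19


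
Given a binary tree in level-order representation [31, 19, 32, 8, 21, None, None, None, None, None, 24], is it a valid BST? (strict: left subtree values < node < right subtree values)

Level-order array: [31, 19, 32, 8, 21, None, None, None, None, None, 24]
Validate using subtree bounds (lo, hi): at each node, require lo < value < hi,
then recurse left with hi=value and right with lo=value.
Preorder trace (stopping at first violation):
  at node 31 with bounds (-inf, +inf): OK
  at node 19 with bounds (-inf, 31): OK
  at node 8 with bounds (-inf, 19): OK
  at node 21 with bounds (19, 31): OK
  at node 24 with bounds (21, 31): OK
  at node 32 with bounds (31, +inf): OK
No violation found at any node.
Result: Valid BST


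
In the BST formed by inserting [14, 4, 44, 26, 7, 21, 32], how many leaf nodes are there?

Tree built from: [14, 4, 44, 26, 7, 21, 32]
Tree (level-order array): [14, 4, 44, None, 7, 26, None, None, None, 21, 32]
Rule: A leaf has 0 children.
Per-node child counts:
  node 14: 2 child(ren)
  node 4: 1 child(ren)
  node 7: 0 child(ren)
  node 44: 1 child(ren)
  node 26: 2 child(ren)
  node 21: 0 child(ren)
  node 32: 0 child(ren)
Matching nodes: [7, 21, 32]
Count of leaf nodes: 3


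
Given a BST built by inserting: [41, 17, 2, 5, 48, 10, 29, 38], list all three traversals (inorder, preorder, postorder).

Tree insertion order: [41, 17, 2, 5, 48, 10, 29, 38]
Tree (level-order array): [41, 17, 48, 2, 29, None, None, None, 5, None, 38, None, 10]
Inorder (L, root, R): [2, 5, 10, 17, 29, 38, 41, 48]
Preorder (root, L, R): [41, 17, 2, 5, 10, 29, 38, 48]
Postorder (L, R, root): [10, 5, 2, 38, 29, 17, 48, 41]


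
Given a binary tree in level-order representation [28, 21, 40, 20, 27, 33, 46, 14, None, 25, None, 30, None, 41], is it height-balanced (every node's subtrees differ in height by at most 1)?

Tree (level-order array): [28, 21, 40, 20, 27, 33, 46, 14, None, 25, None, 30, None, 41]
Definition: a tree is height-balanced if, at every node, |h(left) - h(right)| <= 1 (empty subtree has height -1).
Bottom-up per-node check:
  node 14: h_left=-1, h_right=-1, diff=0 [OK], height=0
  node 20: h_left=0, h_right=-1, diff=1 [OK], height=1
  node 25: h_left=-1, h_right=-1, diff=0 [OK], height=0
  node 27: h_left=0, h_right=-1, diff=1 [OK], height=1
  node 21: h_left=1, h_right=1, diff=0 [OK], height=2
  node 30: h_left=-1, h_right=-1, diff=0 [OK], height=0
  node 33: h_left=0, h_right=-1, diff=1 [OK], height=1
  node 41: h_left=-1, h_right=-1, diff=0 [OK], height=0
  node 46: h_left=0, h_right=-1, diff=1 [OK], height=1
  node 40: h_left=1, h_right=1, diff=0 [OK], height=2
  node 28: h_left=2, h_right=2, diff=0 [OK], height=3
All nodes satisfy the balance condition.
Result: Balanced


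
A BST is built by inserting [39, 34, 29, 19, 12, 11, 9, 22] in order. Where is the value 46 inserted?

Starting tree (level order): [39, 34, None, 29, None, 19, None, 12, 22, 11, None, None, None, 9]
Insertion path: 39
Result: insert 46 as right child of 39
Final tree (level order): [39, 34, 46, 29, None, None, None, 19, None, 12, 22, 11, None, None, None, 9]


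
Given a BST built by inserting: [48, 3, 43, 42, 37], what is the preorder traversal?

Tree insertion order: [48, 3, 43, 42, 37]
Tree (level-order array): [48, 3, None, None, 43, 42, None, 37]
Preorder traversal: [48, 3, 43, 42, 37]


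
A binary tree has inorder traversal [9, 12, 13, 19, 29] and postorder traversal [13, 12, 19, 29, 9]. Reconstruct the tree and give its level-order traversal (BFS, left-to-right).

Inorder:   [9, 12, 13, 19, 29]
Postorder: [13, 12, 19, 29, 9]
Algorithm: postorder visits root last, so walk postorder right-to-left;
each value is the root of the current inorder slice — split it at that
value, recurse on the right subtree first, then the left.
Recursive splits:
  root=9; inorder splits into left=[], right=[12, 13, 19, 29]
  root=29; inorder splits into left=[12, 13, 19], right=[]
  root=19; inorder splits into left=[12, 13], right=[]
  root=12; inorder splits into left=[], right=[13]
  root=13; inorder splits into left=[], right=[]
Reconstructed level-order: [9, 29, 19, 12, 13]


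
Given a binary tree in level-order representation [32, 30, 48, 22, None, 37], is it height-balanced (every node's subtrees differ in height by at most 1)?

Tree (level-order array): [32, 30, 48, 22, None, 37]
Definition: a tree is height-balanced if, at every node, |h(left) - h(right)| <= 1 (empty subtree has height -1).
Bottom-up per-node check:
  node 22: h_left=-1, h_right=-1, diff=0 [OK], height=0
  node 30: h_left=0, h_right=-1, diff=1 [OK], height=1
  node 37: h_left=-1, h_right=-1, diff=0 [OK], height=0
  node 48: h_left=0, h_right=-1, diff=1 [OK], height=1
  node 32: h_left=1, h_right=1, diff=0 [OK], height=2
All nodes satisfy the balance condition.
Result: Balanced


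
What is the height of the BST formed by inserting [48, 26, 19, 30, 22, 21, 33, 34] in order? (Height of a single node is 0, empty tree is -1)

Insertion order: [48, 26, 19, 30, 22, 21, 33, 34]
Tree (level-order array): [48, 26, None, 19, 30, None, 22, None, 33, 21, None, None, 34]
Compute height bottom-up (empty subtree = -1):
  height(21) = 1 + max(-1, -1) = 0
  height(22) = 1 + max(0, -1) = 1
  height(19) = 1 + max(-1, 1) = 2
  height(34) = 1 + max(-1, -1) = 0
  height(33) = 1 + max(-1, 0) = 1
  height(30) = 1 + max(-1, 1) = 2
  height(26) = 1 + max(2, 2) = 3
  height(48) = 1 + max(3, -1) = 4
Height = 4


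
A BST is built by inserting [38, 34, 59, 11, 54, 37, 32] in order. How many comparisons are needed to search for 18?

Search path for 18: 38 -> 34 -> 11 -> 32
Found: False
Comparisons: 4


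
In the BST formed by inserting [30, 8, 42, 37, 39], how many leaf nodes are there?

Tree built from: [30, 8, 42, 37, 39]
Tree (level-order array): [30, 8, 42, None, None, 37, None, None, 39]
Rule: A leaf has 0 children.
Per-node child counts:
  node 30: 2 child(ren)
  node 8: 0 child(ren)
  node 42: 1 child(ren)
  node 37: 1 child(ren)
  node 39: 0 child(ren)
Matching nodes: [8, 39]
Count of leaf nodes: 2


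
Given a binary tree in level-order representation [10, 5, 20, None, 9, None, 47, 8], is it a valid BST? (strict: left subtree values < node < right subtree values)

Level-order array: [10, 5, 20, None, 9, None, 47, 8]
Validate using subtree bounds (lo, hi): at each node, require lo < value < hi,
then recurse left with hi=value and right with lo=value.
Preorder trace (stopping at first violation):
  at node 10 with bounds (-inf, +inf): OK
  at node 5 with bounds (-inf, 10): OK
  at node 9 with bounds (5, 10): OK
  at node 8 with bounds (5, 9): OK
  at node 20 with bounds (10, +inf): OK
  at node 47 with bounds (20, +inf): OK
No violation found at any node.
Result: Valid BST


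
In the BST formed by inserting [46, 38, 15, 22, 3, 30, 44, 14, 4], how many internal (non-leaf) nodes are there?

Tree built from: [46, 38, 15, 22, 3, 30, 44, 14, 4]
Tree (level-order array): [46, 38, None, 15, 44, 3, 22, None, None, None, 14, None, 30, 4]
Rule: An internal node has at least one child.
Per-node child counts:
  node 46: 1 child(ren)
  node 38: 2 child(ren)
  node 15: 2 child(ren)
  node 3: 1 child(ren)
  node 14: 1 child(ren)
  node 4: 0 child(ren)
  node 22: 1 child(ren)
  node 30: 0 child(ren)
  node 44: 0 child(ren)
Matching nodes: [46, 38, 15, 3, 14, 22]
Count of internal (non-leaf) nodes: 6


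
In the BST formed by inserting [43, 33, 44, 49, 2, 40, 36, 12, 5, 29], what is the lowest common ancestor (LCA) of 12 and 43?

Tree insertion order: [43, 33, 44, 49, 2, 40, 36, 12, 5, 29]
Tree (level-order array): [43, 33, 44, 2, 40, None, 49, None, 12, 36, None, None, None, 5, 29]
In a BST, the LCA of p=12, q=43 is the first node v on the
root-to-leaf path with p <= v <= q (go left if both < v, right if both > v).
Walk from root:
  at 43: 12 <= 43 <= 43, this is the LCA
LCA = 43


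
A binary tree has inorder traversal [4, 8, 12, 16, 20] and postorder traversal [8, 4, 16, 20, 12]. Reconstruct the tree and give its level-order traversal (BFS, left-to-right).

Inorder:   [4, 8, 12, 16, 20]
Postorder: [8, 4, 16, 20, 12]
Algorithm: postorder visits root last, so walk postorder right-to-left;
each value is the root of the current inorder slice — split it at that
value, recurse on the right subtree first, then the left.
Recursive splits:
  root=12; inorder splits into left=[4, 8], right=[16, 20]
  root=20; inorder splits into left=[16], right=[]
  root=16; inorder splits into left=[], right=[]
  root=4; inorder splits into left=[], right=[8]
  root=8; inorder splits into left=[], right=[]
Reconstructed level-order: [12, 4, 20, 8, 16]


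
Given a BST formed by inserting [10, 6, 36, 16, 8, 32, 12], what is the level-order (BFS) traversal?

Tree insertion order: [10, 6, 36, 16, 8, 32, 12]
Tree (level-order array): [10, 6, 36, None, 8, 16, None, None, None, 12, 32]
BFS from the root, enqueuing left then right child of each popped node:
  queue [10] -> pop 10, enqueue [6, 36], visited so far: [10]
  queue [6, 36] -> pop 6, enqueue [8], visited so far: [10, 6]
  queue [36, 8] -> pop 36, enqueue [16], visited so far: [10, 6, 36]
  queue [8, 16] -> pop 8, enqueue [none], visited so far: [10, 6, 36, 8]
  queue [16] -> pop 16, enqueue [12, 32], visited so far: [10, 6, 36, 8, 16]
  queue [12, 32] -> pop 12, enqueue [none], visited so far: [10, 6, 36, 8, 16, 12]
  queue [32] -> pop 32, enqueue [none], visited so far: [10, 6, 36, 8, 16, 12, 32]
Result: [10, 6, 36, 8, 16, 12, 32]


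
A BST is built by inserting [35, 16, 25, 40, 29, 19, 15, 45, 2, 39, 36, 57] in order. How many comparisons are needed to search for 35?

Search path for 35: 35
Found: True
Comparisons: 1


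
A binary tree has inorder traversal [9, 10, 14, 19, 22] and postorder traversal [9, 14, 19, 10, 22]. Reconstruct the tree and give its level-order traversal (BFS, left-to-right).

Inorder:   [9, 10, 14, 19, 22]
Postorder: [9, 14, 19, 10, 22]
Algorithm: postorder visits root last, so walk postorder right-to-left;
each value is the root of the current inorder slice — split it at that
value, recurse on the right subtree first, then the left.
Recursive splits:
  root=22; inorder splits into left=[9, 10, 14, 19], right=[]
  root=10; inorder splits into left=[9], right=[14, 19]
  root=19; inorder splits into left=[14], right=[]
  root=14; inorder splits into left=[], right=[]
  root=9; inorder splits into left=[], right=[]
Reconstructed level-order: [22, 10, 9, 19, 14]


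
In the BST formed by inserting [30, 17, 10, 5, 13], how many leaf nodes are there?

Tree built from: [30, 17, 10, 5, 13]
Tree (level-order array): [30, 17, None, 10, None, 5, 13]
Rule: A leaf has 0 children.
Per-node child counts:
  node 30: 1 child(ren)
  node 17: 1 child(ren)
  node 10: 2 child(ren)
  node 5: 0 child(ren)
  node 13: 0 child(ren)
Matching nodes: [5, 13]
Count of leaf nodes: 2


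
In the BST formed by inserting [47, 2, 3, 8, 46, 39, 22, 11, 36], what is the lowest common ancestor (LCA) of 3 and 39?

Tree insertion order: [47, 2, 3, 8, 46, 39, 22, 11, 36]
Tree (level-order array): [47, 2, None, None, 3, None, 8, None, 46, 39, None, 22, None, 11, 36]
In a BST, the LCA of p=3, q=39 is the first node v on the
root-to-leaf path with p <= v <= q (go left if both < v, right if both > v).
Walk from root:
  at 47: both 3 and 39 < 47, go left
  at 2: both 3 and 39 > 2, go right
  at 3: 3 <= 3 <= 39, this is the LCA
LCA = 3


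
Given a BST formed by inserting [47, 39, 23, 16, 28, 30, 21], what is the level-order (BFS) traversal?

Tree insertion order: [47, 39, 23, 16, 28, 30, 21]
Tree (level-order array): [47, 39, None, 23, None, 16, 28, None, 21, None, 30]
BFS from the root, enqueuing left then right child of each popped node:
  queue [47] -> pop 47, enqueue [39], visited so far: [47]
  queue [39] -> pop 39, enqueue [23], visited so far: [47, 39]
  queue [23] -> pop 23, enqueue [16, 28], visited so far: [47, 39, 23]
  queue [16, 28] -> pop 16, enqueue [21], visited so far: [47, 39, 23, 16]
  queue [28, 21] -> pop 28, enqueue [30], visited so far: [47, 39, 23, 16, 28]
  queue [21, 30] -> pop 21, enqueue [none], visited so far: [47, 39, 23, 16, 28, 21]
  queue [30] -> pop 30, enqueue [none], visited so far: [47, 39, 23, 16, 28, 21, 30]
Result: [47, 39, 23, 16, 28, 21, 30]


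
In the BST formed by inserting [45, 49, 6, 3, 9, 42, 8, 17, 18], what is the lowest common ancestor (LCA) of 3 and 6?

Tree insertion order: [45, 49, 6, 3, 9, 42, 8, 17, 18]
Tree (level-order array): [45, 6, 49, 3, 9, None, None, None, None, 8, 42, None, None, 17, None, None, 18]
In a BST, the LCA of p=3, q=6 is the first node v on the
root-to-leaf path with p <= v <= q (go left if both < v, right if both > v).
Walk from root:
  at 45: both 3 and 6 < 45, go left
  at 6: 3 <= 6 <= 6, this is the LCA
LCA = 6


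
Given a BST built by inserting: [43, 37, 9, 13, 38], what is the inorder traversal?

Tree insertion order: [43, 37, 9, 13, 38]
Tree (level-order array): [43, 37, None, 9, 38, None, 13]
Inorder traversal: [9, 13, 37, 38, 43]


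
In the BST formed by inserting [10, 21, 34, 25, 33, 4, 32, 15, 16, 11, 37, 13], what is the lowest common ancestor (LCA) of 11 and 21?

Tree insertion order: [10, 21, 34, 25, 33, 4, 32, 15, 16, 11, 37, 13]
Tree (level-order array): [10, 4, 21, None, None, 15, 34, 11, 16, 25, 37, None, 13, None, None, None, 33, None, None, None, None, 32]
In a BST, the LCA of p=11, q=21 is the first node v on the
root-to-leaf path with p <= v <= q (go left if both < v, right if both > v).
Walk from root:
  at 10: both 11 and 21 > 10, go right
  at 21: 11 <= 21 <= 21, this is the LCA
LCA = 21


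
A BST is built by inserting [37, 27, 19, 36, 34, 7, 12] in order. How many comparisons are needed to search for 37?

Search path for 37: 37
Found: True
Comparisons: 1


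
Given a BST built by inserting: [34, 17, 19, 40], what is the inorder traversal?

Tree insertion order: [34, 17, 19, 40]
Tree (level-order array): [34, 17, 40, None, 19]
Inorder traversal: [17, 19, 34, 40]


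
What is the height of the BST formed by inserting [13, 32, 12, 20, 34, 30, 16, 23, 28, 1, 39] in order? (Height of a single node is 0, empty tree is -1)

Insertion order: [13, 32, 12, 20, 34, 30, 16, 23, 28, 1, 39]
Tree (level-order array): [13, 12, 32, 1, None, 20, 34, None, None, 16, 30, None, 39, None, None, 23, None, None, None, None, 28]
Compute height bottom-up (empty subtree = -1):
  height(1) = 1 + max(-1, -1) = 0
  height(12) = 1 + max(0, -1) = 1
  height(16) = 1 + max(-1, -1) = 0
  height(28) = 1 + max(-1, -1) = 0
  height(23) = 1 + max(-1, 0) = 1
  height(30) = 1 + max(1, -1) = 2
  height(20) = 1 + max(0, 2) = 3
  height(39) = 1 + max(-1, -1) = 0
  height(34) = 1 + max(-1, 0) = 1
  height(32) = 1 + max(3, 1) = 4
  height(13) = 1 + max(1, 4) = 5
Height = 5


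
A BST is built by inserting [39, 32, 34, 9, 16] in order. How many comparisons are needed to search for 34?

Search path for 34: 39 -> 32 -> 34
Found: True
Comparisons: 3


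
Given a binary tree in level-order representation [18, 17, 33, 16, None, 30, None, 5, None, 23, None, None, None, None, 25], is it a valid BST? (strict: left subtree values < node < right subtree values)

Level-order array: [18, 17, 33, 16, None, 30, None, 5, None, 23, None, None, None, None, 25]
Validate using subtree bounds (lo, hi): at each node, require lo < value < hi,
then recurse left with hi=value and right with lo=value.
Preorder trace (stopping at first violation):
  at node 18 with bounds (-inf, +inf): OK
  at node 17 with bounds (-inf, 18): OK
  at node 16 with bounds (-inf, 17): OK
  at node 5 with bounds (-inf, 16): OK
  at node 33 with bounds (18, +inf): OK
  at node 30 with bounds (18, 33): OK
  at node 23 with bounds (18, 30): OK
  at node 25 with bounds (23, 30): OK
No violation found at any node.
Result: Valid BST


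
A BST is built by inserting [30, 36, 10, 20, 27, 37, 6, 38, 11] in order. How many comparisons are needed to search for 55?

Search path for 55: 30 -> 36 -> 37 -> 38
Found: False
Comparisons: 4


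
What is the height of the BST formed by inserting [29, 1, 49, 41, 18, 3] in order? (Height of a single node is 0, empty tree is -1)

Insertion order: [29, 1, 49, 41, 18, 3]
Tree (level-order array): [29, 1, 49, None, 18, 41, None, 3]
Compute height bottom-up (empty subtree = -1):
  height(3) = 1 + max(-1, -1) = 0
  height(18) = 1 + max(0, -1) = 1
  height(1) = 1 + max(-1, 1) = 2
  height(41) = 1 + max(-1, -1) = 0
  height(49) = 1 + max(0, -1) = 1
  height(29) = 1 + max(2, 1) = 3
Height = 3


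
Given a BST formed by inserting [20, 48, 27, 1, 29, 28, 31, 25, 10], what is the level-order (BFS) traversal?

Tree insertion order: [20, 48, 27, 1, 29, 28, 31, 25, 10]
Tree (level-order array): [20, 1, 48, None, 10, 27, None, None, None, 25, 29, None, None, 28, 31]
BFS from the root, enqueuing left then right child of each popped node:
  queue [20] -> pop 20, enqueue [1, 48], visited so far: [20]
  queue [1, 48] -> pop 1, enqueue [10], visited so far: [20, 1]
  queue [48, 10] -> pop 48, enqueue [27], visited so far: [20, 1, 48]
  queue [10, 27] -> pop 10, enqueue [none], visited so far: [20, 1, 48, 10]
  queue [27] -> pop 27, enqueue [25, 29], visited so far: [20, 1, 48, 10, 27]
  queue [25, 29] -> pop 25, enqueue [none], visited so far: [20, 1, 48, 10, 27, 25]
  queue [29] -> pop 29, enqueue [28, 31], visited so far: [20, 1, 48, 10, 27, 25, 29]
  queue [28, 31] -> pop 28, enqueue [none], visited so far: [20, 1, 48, 10, 27, 25, 29, 28]
  queue [31] -> pop 31, enqueue [none], visited so far: [20, 1, 48, 10, 27, 25, 29, 28, 31]
Result: [20, 1, 48, 10, 27, 25, 29, 28, 31]


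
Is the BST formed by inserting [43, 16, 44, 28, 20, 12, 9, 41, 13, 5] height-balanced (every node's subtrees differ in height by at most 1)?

Tree (level-order array): [43, 16, 44, 12, 28, None, None, 9, 13, 20, 41, 5]
Definition: a tree is height-balanced if, at every node, |h(left) - h(right)| <= 1 (empty subtree has height -1).
Bottom-up per-node check:
  node 5: h_left=-1, h_right=-1, diff=0 [OK], height=0
  node 9: h_left=0, h_right=-1, diff=1 [OK], height=1
  node 13: h_left=-1, h_right=-1, diff=0 [OK], height=0
  node 12: h_left=1, h_right=0, diff=1 [OK], height=2
  node 20: h_left=-1, h_right=-1, diff=0 [OK], height=0
  node 41: h_left=-1, h_right=-1, diff=0 [OK], height=0
  node 28: h_left=0, h_right=0, diff=0 [OK], height=1
  node 16: h_left=2, h_right=1, diff=1 [OK], height=3
  node 44: h_left=-1, h_right=-1, diff=0 [OK], height=0
  node 43: h_left=3, h_right=0, diff=3 [FAIL (|3-0|=3 > 1)], height=4
Node 43 violates the condition: |3 - 0| = 3 > 1.
Result: Not balanced


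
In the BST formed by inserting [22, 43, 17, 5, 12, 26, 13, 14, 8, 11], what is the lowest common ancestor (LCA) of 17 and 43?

Tree insertion order: [22, 43, 17, 5, 12, 26, 13, 14, 8, 11]
Tree (level-order array): [22, 17, 43, 5, None, 26, None, None, 12, None, None, 8, 13, None, 11, None, 14]
In a BST, the LCA of p=17, q=43 is the first node v on the
root-to-leaf path with p <= v <= q (go left if both < v, right if both > v).
Walk from root:
  at 22: 17 <= 22 <= 43, this is the LCA
LCA = 22


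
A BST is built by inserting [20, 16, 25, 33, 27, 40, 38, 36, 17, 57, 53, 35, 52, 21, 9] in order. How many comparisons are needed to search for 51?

Search path for 51: 20 -> 25 -> 33 -> 40 -> 57 -> 53 -> 52
Found: False
Comparisons: 7


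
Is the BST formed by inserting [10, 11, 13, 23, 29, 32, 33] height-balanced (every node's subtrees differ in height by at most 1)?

Tree (level-order array): [10, None, 11, None, 13, None, 23, None, 29, None, 32, None, 33]
Definition: a tree is height-balanced if, at every node, |h(left) - h(right)| <= 1 (empty subtree has height -1).
Bottom-up per-node check:
  node 33: h_left=-1, h_right=-1, diff=0 [OK], height=0
  node 32: h_left=-1, h_right=0, diff=1 [OK], height=1
  node 29: h_left=-1, h_right=1, diff=2 [FAIL (|-1-1|=2 > 1)], height=2
  node 23: h_left=-1, h_right=2, diff=3 [FAIL (|-1-2|=3 > 1)], height=3
  node 13: h_left=-1, h_right=3, diff=4 [FAIL (|-1-3|=4 > 1)], height=4
  node 11: h_left=-1, h_right=4, diff=5 [FAIL (|-1-4|=5 > 1)], height=5
  node 10: h_left=-1, h_right=5, diff=6 [FAIL (|-1-5|=6 > 1)], height=6
Node 29 violates the condition: |-1 - 1| = 2 > 1.
Result: Not balanced


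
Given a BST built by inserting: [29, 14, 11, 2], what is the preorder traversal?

Tree insertion order: [29, 14, 11, 2]
Tree (level-order array): [29, 14, None, 11, None, 2]
Preorder traversal: [29, 14, 11, 2]


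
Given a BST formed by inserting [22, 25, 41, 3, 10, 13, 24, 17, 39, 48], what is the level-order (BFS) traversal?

Tree insertion order: [22, 25, 41, 3, 10, 13, 24, 17, 39, 48]
Tree (level-order array): [22, 3, 25, None, 10, 24, 41, None, 13, None, None, 39, 48, None, 17]
BFS from the root, enqueuing left then right child of each popped node:
  queue [22] -> pop 22, enqueue [3, 25], visited so far: [22]
  queue [3, 25] -> pop 3, enqueue [10], visited so far: [22, 3]
  queue [25, 10] -> pop 25, enqueue [24, 41], visited so far: [22, 3, 25]
  queue [10, 24, 41] -> pop 10, enqueue [13], visited so far: [22, 3, 25, 10]
  queue [24, 41, 13] -> pop 24, enqueue [none], visited so far: [22, 3, 25, 10, 24]
  queue [41, 13] -> pop 41, enqueue [39, 48], visited so far: [22, 3, 25, 10, 24, 41]
  queue [13, 39, 48] -> pop 13, enqueue [17], visited so far: [22, 3, 25, 10, 24, 41, 13]
  queue [39, 48, 17] -> pop 39, enqueue [none], visited so far: [22, 3, 25, 10, 24, 41, 13, 39]
  queue [48, 17] -> pop 48, enqueue [none], visited so far: [22, 3, 25, 10, 24, 41, 13, 39, 48]
  queue [17] -> pop 17, enqueue [none], visited so far: [22, 3, 25, 10, 24, 41, 13, 39, 48, 17]
Result: [22, 3, 25, 10, 24, 41, 13, 39, 48, 17]


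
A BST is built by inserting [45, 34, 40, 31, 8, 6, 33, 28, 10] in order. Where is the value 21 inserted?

Starting tree (level order): [45, 34, None, 31, 40, 8, 33, None, None, 6, 28, None, None, None, None, 10]
Insertion path: 45 -> 34 -> 31 -> 8 -> 28 -> 10
Result: insert 21 as right child of 10
Final tree (level order): [45, 34, None, 31, 40, 8, 33, None, None, 6, 28, None, None, None, None, 10, None, None, 21]


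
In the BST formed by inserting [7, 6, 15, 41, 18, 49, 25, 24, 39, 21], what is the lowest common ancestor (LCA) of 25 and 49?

Tree insertion order: [7, 6, 15, 41, 18, 49, 25, 24, 39, 21]
Tree (level-order array): [7, 6, 15, None, None, None, 41, 18, 49, None, 25, None, None, 24, 39, 21]
In a BST, the LCA of p=25, q=49 is the first node v on the
root-to-leaf path with p <= v <= q (go left if both < v, right if both > v).
Walk from root:
  at 7: both 25 and 49 > 7, go right
  at 15: both 25 and 49 > 15, go right
  at 41: 25 <= 41 <= 49, this is the LCA
LCA = 41


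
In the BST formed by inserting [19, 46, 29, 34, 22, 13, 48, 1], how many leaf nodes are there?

Tree built from: [19, 46, 29, 34, 22, 13, 48, 1]
Tree (level-order array): [19, 13, 46, 1, None, 29, 48, None, None, 22, 34]
Rule: A leaf has 0 children.
Per-node child counts:
  node 19: 2 child(ren)
  node 13: 1 child(ren)
  node 1: 0 child(ren)
  node 46: 2 child(ren)
  node 29: 2 child(ren)
  node 22: 0 child(ren)
  node 34: 0 child(ren)
  node 48: 0 child(ren)
Matching nodes: [1, 22, 34, 48]
Count of leaf nodes: 4


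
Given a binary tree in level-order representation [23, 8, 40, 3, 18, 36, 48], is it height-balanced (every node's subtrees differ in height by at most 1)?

Tree (level-order array): [23, 8, 40, 3, 18, 36, 48]
Definition: a tree is height-balanced if, at every node, |h(left) - h(right)| <= 1 (empty subtree has height -1).
Bottom-up per-node check:
  node 3: h_left=-1, h_right=-1, diff=0 [OK], height=0
  node 18: h_left=-1, h_right=-1, diff=0 [OK], height=0
  node 8: h_left=0, h_right=0, diff=0 [OK], height=1
  node 36: h_left=-1, h_right=-1, diff=0 [OK], height=0
  node 48: h_left=-1, h_right=-1, diff=0 [OK], height=0
  node 40: h_left=0, h_right=0, diff=0 [OK], height=1
  node 23: h_left=1, h_right=1, diff=0 [OK], height=2
All nodes satisfy the balance condition.
Result: Balanced


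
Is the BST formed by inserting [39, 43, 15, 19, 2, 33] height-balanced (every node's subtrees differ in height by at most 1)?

Tree (level-order array): [39, 15, 43, 2, 19, None, None, None, None, None, 33]
Definition: a tree is height-balanced if, at every node, |h(left) - h(right)| <= 1 (empty subtree has height -1).
Bottom-up per-node check:
  node 2: h_left=-1, h_right=-1, diff=0 [OK], height=0
  node 33: h_left=-1, h_right=-1, diff=0 [OK], height=0
  node 19: h_left=-1, h_right=0, diff=1 [OK], height=1
  node 15: h_left=0, h_right=1, diff=1 [OK], height=2
  node 43: h_left=-1, h_right=-1, diff=0 [OK], height=0
  node 39: h_left=2, h_right=0, diff=2 [FAIL (|2-0|=2 > 1)], height=3
Node 39 violates the condition: |2 - 0| = 2 > 1.
Result: Not balanced
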